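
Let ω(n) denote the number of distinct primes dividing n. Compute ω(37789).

3

37789 = 23 · 1643
1643 = 31 · 53
37789 = 23 · 31 · 53, which has 3 distinct prime factors.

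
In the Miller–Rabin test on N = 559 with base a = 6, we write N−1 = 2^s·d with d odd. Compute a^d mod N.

216

559 − 1 = 558 = 2^1 · 279, so d = 279.
6^1 ≡ 6 (mod 559)
6^2 ≡ 6^2 = 36 ≡ 36 (mod 559)
6^4 ≡ 36^2 = 1296 ≡ 178 (mod 559)
6^8 ≡ 178^2 = 31684 ≡ 380 (mod 559)
6^16 ≡ 380^2 = 144400 ≡ 178 (mod 559)
6^32 ≡ 178^2 = 31684 ≡ 380 (mod 559)
6^64 ≡ 380^2 = 144400 ≡ 178 (mod 559)
6^128 ≡ 178^2 = 31684 ≡ 380 (mod 559)
6^256 ≡ 380^2 = 144400 ≡ 178 (mod 559)
279 = 256 + 16 + 4 + 2 + 1 in binary powers of 2.
So 6^279 ≡ 178 · 178 · 178 · 36 · 6 ≡ 216 (mod 559).
Squaring chain: 216; never reaches −1, so base 6 is a Miller–Rabin witness that 559 is composite.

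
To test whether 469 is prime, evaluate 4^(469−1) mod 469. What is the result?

4^1 ≡ 4 (mod 469)
4^2 ≡ 4^2 = 16 ≡ 16 (mod 469)
4^4 ≡ 16^2 = 256 ≡ 256 (mod 469)
4^8 ≡ 256^2 = 65536 ≡ 345 (mod 469)
4^16 ≡ 345^2 = 119025 ≡ 368 (mod 469)
4^32 ≡ 368^2 = 135424 ≡ 352 (mod 469)
4^64 ≡ 352^2 = 123904 ≡ 88 (mod 469)
4^128 ≡ 88^2 = 7744 ≡ 240 (mod 469)
4^256 ≡ 240^2 = 57600 ≡ 382 (mod 469)
468 = 256 + 128 + 64 + 16 + 4 in binary powers of 2.
So 4^468 ≡ 382 · 240 · 88 · 368 · 256 ≡ 344 (mod 469).
Since 344 ≠ 1, base 4 is a Fermat witness: 469 is composite.

344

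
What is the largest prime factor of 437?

437 = 19 · 23
23 is prime.
So 437 = 19 · 23; the largest prime factor is 23.

23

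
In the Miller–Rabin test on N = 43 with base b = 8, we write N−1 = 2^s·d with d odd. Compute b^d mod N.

43 − 1 = 42 = 2^1 · 21, so d = 21.
8^1 ≡ 8 (mod 43)
8^2 ≡ 8^2 = 64 ≡ 21 (mod 43)
8^4 ≡ 21^2 = 441 ≡ 11 (mod 43)
8^8 ≡ 11^2 = 121 ≡ 35 (mod 43)
8^16 ≡ 35^2 = 1225 ≡ 21 (mod 43)
21 = 16 + 4 + 1 in binary powers of 2.
So 8^21 ≡ 21 · 11 · 8 ≡ 42 (mod 43).
Since 8^d ≡ 42 (mod 43), base 8 does not prove 43 composite.

42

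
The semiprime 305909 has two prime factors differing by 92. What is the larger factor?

Since p = q + 92, we have 305909 = q(q + 92), so q² + 92q − 305909 = 0.
Discriminant: 92² + 4·305909 = 8464 + 1223636 = 1232100; √1232100 = 1110.
q = (−92 + 1110)/2 = 509, and p = q + 92 = 601.
Check: 509 · 601 = 305909.

601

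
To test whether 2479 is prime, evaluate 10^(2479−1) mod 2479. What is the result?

10^1 ≡ 10 (mod 2479)
10^2 ≡ 10^2 = 100 ≡ 100 (mod 2479)
10^4 ≡ 100^2 = 10000 ≡ 84 (mod 2479)
10^8 ≡ 84^2 = 7056 ≡ 2098 (mod 2479)
10^16 ≡ 2098^2 = 4401604 ≡ 1379 (mod 2479)
10^32 ≡ 1379^2 = 1901641 ≡ 248 (mod 2479)
10^64 ≡ 248^2 = 61504 ≡ 2008 (mod 2479)
10^128 ≡ 2008^2 = 4032064 ≡ 1210 (mod 2479)
10^256 ≡ 1210^2 = 1464100 ≡ 1490 (mod 2479)
10^512 ≡ 1490^2 = 2220100 ≡ 1395 (mod 2479)
10^1024 ≡ 1395^2 = 1946025 ≡ 10 (mod 2479)
10^2048 ≡ 10^2 = 100 ≡ 100 (mod 2479)
2478 = 2048 + 256 + 128 + 32 + 8 + 4 + 2 in binary powers of 2.
So 10^2478 ≡ 100 · 1490 · 1210 · 248 · 2098 · 84 · 100 ≡ 1000 (mod 2479).
Since 1000 ≠ 1, base 10 is a Fermat witness: 2479 is composite.

1000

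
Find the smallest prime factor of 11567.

11567 is odd.
Digit sum 20, not divisible by 3.
Ends in 7: not divisible by 5.
7: 11567 = 7·1652 + 3
11: 11567 = 11·1051 + 6
13: 11567 = 13·889 + 10
17: 11567 = 17·680 + 7
19: 11567 = 19·608 + 15
23: 11567 = 23·502 + 21
29: 11567 = 29·398 + 25
31: 11567 = 31·373 + 4
37: 11567 = 37·312 + 23
41: 11567 = 41·282 + 5
43: 11567 = 43·269

43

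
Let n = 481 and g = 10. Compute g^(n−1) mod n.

1

10^1 ≡ 10 (mod 481)
10^2 ≡ 10^2 = 100 ≡ 100 (mod 481)
10^4 ≡ 100^2 = 10000 ≡ 380 (mod 481)
10^8 ≡ 380^2 = 144400 ≡ 100 (mod 481)
10^16 ≡ 100^2 = 10000 ≡ 380 (mod 481)
10^32 ≡ 380^2 = 144400 ≡ 100 (mod 481)
10^64 ≡ 100^2 = 10000 ≡ 380 (mod 481)
10^128 ≡ 380^2 = 144400 ≡ 100 (mod 481)
10^256 ≡ 100^2 = 10000 ≡ 380 (mod 481)
480 = 256 + 128 + 64 + 32 in binary powers of 2.
So 10^480 ≡ 380 · 100 · 380 · 100 ≡ 1 (mod 481).
Since the result is 1, base 10 gives no evidence that 481 is composite.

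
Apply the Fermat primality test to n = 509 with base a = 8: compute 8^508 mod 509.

1

8^1 ≡ 8 (mod 509)
8^2 ≡ 8^2 = 64 ≡ 64 (mod 509)
8^4 ≡ 64^2 = 4096 ≡ 24 (mod 509)
8^8 ≡ 24^2 = 576 ≡ 67 (mod 509)
8^16 ≡ 67^2 = 4489 ≡ 417 (mod 509)
8^32 ≡ 417^2 = 173889 ≡ 320 (mod 509)
8^64 ≡ 320^2 = 102400 ≡ 91 (mod 509)
8^128 ≡ 91^2 = 8281 ≡ 137 (mod 509)
8^256 ≡ 137^2 = 18769 ≡ 445 (mod 509)
508 = 256 + 128 + 64 + 32 + 16 + 8 + 4 in binary powers of 2.
So 8^508 ≡ 445 · 137 · 91 · 320 · 417 · 67 · 24 ≡ 1 (mod 509).
Since the result is 1, base 8 gives no evidence that 509 is composite.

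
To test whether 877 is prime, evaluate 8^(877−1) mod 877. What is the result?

1

8^1 ≡ 8 (mod 877)
8^2 ≡ 8^2 = 64 ≡ 64 (mod 877)
8^4 ≡ 64^2 = 4096 ≡ 588 (mod 877)
8^8 ≡ 588^2 = 345744 ≡ 206 (mod 877)
8^16 ≡ 206^2 = 42436 ≡ 340 (mod 877)
8^32 ≡ 340^2 = 115600 ≡ 713 (mod 877)
8^64 ≡ 713^2 = 508369 ≡ 586 (mod 877)
8^128 ≡ 586^2 = 343396 ≡ 489 (mod 877)
8^256 ≡ 489^2 = 239121 ≡ 577 (mod 877)
8^512 ≡ 577^2 = 332929 ≡ 546 (mod 877)
876 = 512 + 256 + 64 + 32 + 8 + 4 in binary powers of 2.
So 8^876 ≡ 546 · 577 · 586 · 713 · 206 · 588 ≡ 1 (mod 877).
Since the result is 1, base 8 gives no evidence that 877 is composite.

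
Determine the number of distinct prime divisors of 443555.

5

443555 = 5 · 88711
88711 = 7 · 12673
12673 = 19 · 667
667 = 23 · 29
443555 = 5 · 7 · 19 · 23 · 29, which has 5 distinct prime factors.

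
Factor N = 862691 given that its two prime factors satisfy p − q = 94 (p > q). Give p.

977

Since p = q + 94, we have 862691 = q(q + 94), so q² + 94q − 862691 = 0.
Discriminant: 94² + 4·862691 = 8836 + 3450764 = 3459600; √3459600 = 1860.
q = (−94 + 1860)/2 = 883, and p = q + 94 = 977.
Check: 883 · 977 = 862691.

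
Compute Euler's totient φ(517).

Factor: 517 = 11 · 47.
φ(517) = (11−1) · (47−1) = 10 · 46 = 460.

460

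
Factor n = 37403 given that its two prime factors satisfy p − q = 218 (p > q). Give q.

Since p = q + 218, we have 37403 = q(q + 218), so q² + 218q − 37403 = 0.
Discriminant: 218² + 4·37403 = 47524 + 149612 = 197136; √197136 = 444.
q = (−218 + 444)/2 = 113, and p = q + 218 = 331.
Check: 113 · 331 = 37403.

113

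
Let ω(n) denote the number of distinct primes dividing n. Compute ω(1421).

2

1421 = 7^2 · 29
1421 = 7^2 · 29, which has 2 distinct prime factors.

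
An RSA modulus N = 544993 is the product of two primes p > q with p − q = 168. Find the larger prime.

827

Since p = q + 168, we have 544993 = q(q + 168), so q² + 168q − 544993 = 0.
Discriminant: 168² + 4·544993 = 28224 + 2179972 = 2208196; √2208196 = 1486.
q = (−168 + 1486)/2 = 659, and p = q + 168 = 827.
Check: 659 · 827 = 544993.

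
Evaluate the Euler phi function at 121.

110

Factor: 121 = 11^2.
φ(121) = 11^1·(11−1) = 110.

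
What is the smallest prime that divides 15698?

15698 is even: 2 divides it.

2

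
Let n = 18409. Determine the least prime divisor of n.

18409 is odd.
Digit sum 22, not divisible by 3.
Ends in 9: not divisible by 5.
7: 18409 = 7·2629 + 6
11: 18409 = 11·1673 + 6
13: 18409 = 13·1416 + 1
17: 18409 = 17·1082 + 15
19: 18409 = 19·968 + 17
23: 18409 = 23·800 + 9
29: 18409 = 29·634 + 23
31: 18409 = 31·593 + 26
37: 18409 = 37·497 + 20
41: 18409 = 41·449

41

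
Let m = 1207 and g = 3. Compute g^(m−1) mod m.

202

3^1 ≡ 3 (mod 1207)
3^2 ≡ 3^2 = 9 ≡ 9 (mod 1207)
3^4 ≡ 9^2 = 81 ≡ 81 (mod 1207)
3^8 ≡ 81^2 = 6561 ≡ 526 (mod 1207)
3^16 ≡ 526^2 = 276676 ≡ 273 (mod 1207)
3^32 ≡ 273^2 = 74529 ≡ 902 (mod 1207)
3^64 ≡ 902^2 = 813604 ≡ 86 (mod 1207)
3^128 ≡ 86^2 = 7396 ≡ 154 (mod 1207)
3^256 ≡ 154^2 = 23716 ≡ 783 (mod 1207)
3^512 ≡ 783^2 = 613089 ≡ 1140 (mod 1207)
3^1024 ≡ 1140^2 = 1299600 ≡ 868 (mod 1207)
1206 = 1024 + 128 + 32 + 16 + 4 + 2 in binary powers of 2.
So 3^1206 ≡ 868 · 154 · 902 · 273 · 81 · 9 ≡ 202 (mod 1207).
Since 202 ≠ 1, base 3 is a Fermat witness: 1207 is composite.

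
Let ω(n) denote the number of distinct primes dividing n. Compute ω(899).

899 = 29 · 31
899 = 29 · 31, which has 2 distinct prime factors.

2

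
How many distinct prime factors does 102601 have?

3

102601 = 37 · 2773
2773 = 47 · 59
102601 = 37 · 47 · 59, which has 3 distinct prime factors.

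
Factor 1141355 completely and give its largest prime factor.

1141355 = 5 · 228271
228271 = 53 · 4307
4307 = 59 · 73
73 is prime.
So 1141355 = 5 · 53 · 59 · 73; the largest prime factor is 73.

73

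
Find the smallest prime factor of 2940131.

37

2940131 is odd.
Digit sum 20, not divisible by 3.
Ends in 1: not divisible by 5.
7: 2940131 = 7·420018 + 5
11: 2940131 = 11·267284 + 7
13: 2940131 = 13·226163 + 12
17: 2940131 = 17·172948 + 15
19: 2940131 = 19·154743 + 14
23: 2940131 = 23·127831 + 18
29: 2940131 = 29·101383 + 24
31: 2940131 = 31·94842 + 29
37: 2940131 = 37·79463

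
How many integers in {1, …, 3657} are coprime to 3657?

Factor: 3657 = 3 · 23 · 53.
φ(3657) = (3−1) · (23−1) · (53−1) = 2 · 22 · 52 = 2288.

2288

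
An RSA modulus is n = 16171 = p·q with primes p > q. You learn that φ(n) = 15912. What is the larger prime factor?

φ(n) = (p−1)(q−1) = n − (p+q) + 1, so p + q = 16171 − 15912 + 1 = 260.
p and q are the roots of t² − 260t + 16171 = 0.
Discriminant: 260² − 4·16171 = 67600 − 64684 = 2916; √2916 = 54.
q = (260 − 54)/2 = 103, p = (260 + 54)/2 = 157.
Check: 103 · 157 = 16171.

157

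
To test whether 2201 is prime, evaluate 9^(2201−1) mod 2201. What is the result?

9^1 ≡ 9 (mod 2201)
9^2 ≡ 9^2 = 81 ≡ 81 (mod 2201)
9^4 ≡ 81^2 = 6561 ≡ 2159 (mod 2201)
9^8 ≡ 2159^2 = 4661281 ≡ 1764 (mod 2201)
9^16 ≡ 1764^2 = 3111696 ≡ 1683 (mod 2201)
9^32 ≡ 1683^2 = 2832489 ≡ 2003 (mod 2201)
9^64 ≡ 2003^2 = 4012009 ≡ 1787 (mod 2201)
9^128 ≡ 1787^2 = 3193369 ≡ 1919 (mod 2201)
9^256 ≡ 1919^2 = 3682561 ≡ 288 (mod 2201)
9^512 ≡ 288^2 = 82944 ≡ 1507 (mod 2201)
9^1024 ≡ 1507^2 = 2271049 ≡ 1818 (mod 2201)
9^2048 ≡ 1818^2 = 3305124 ≡ 1423 (mod 2201)
2200 = 2048 + 128 + 16 + 8 in binary powers of 2.
So 9^2200 ≡ 1423 · 1919 · 1683 · 1764 ≡ 1741 (mod 2201).
Since 1741 ≠ 1, base 9 is a Fermat witness: 2201 is composite.

1741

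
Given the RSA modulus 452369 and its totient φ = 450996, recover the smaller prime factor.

φ(n) = (p−1)(q−1) = n − (p+q) + 1, so p + q = 452369 − 450996 + 1 = 1374.
p and q are the roots of t² − 1374t + 452369 = 0.
Discriminant: 1374² − 4·452369 = 1887876 − 1809476 = 78400; √78400 = 280.
q = (1374 − 280)/2 = 547, p = (1374 + 280)/2 = 827.
Check: 547 · 827 = 452369.

547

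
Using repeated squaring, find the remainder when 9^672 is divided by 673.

9^1 ≡ 9 (mod 673)
9^2 ≡ 9^2 = 81 ≡ 81 (mod 673)
9^4 ≡ 81^2 = 6561 ≡ 504 (mod 673)
9^8 ≡ 504^2 = 254016 ≡ 295 (mod 673)
9^16 ≡ 295^2 = 87025 ≡ 208 (mod 673)
9^32 ≡ 208^2 = 43264 ≡ 192 (mod 673)
9^64 ≡ 192^2 = 36864 ≡ 522 (mod 673)
9^128 ≡ 522^2 = 272484 ≡ 592 (mod 673)
9^256 ≡ 592^2 = 350464 ≡ 504 (mod 673)
9^512 ≡ 504^2 = 254016 ≡ 295 (mod 673)
672 = 512 + 128 + 32 in binary powers of 2.
So 9^672 ≡ 295 · 592 · 192 ≡ 1 (mod 673).
Since the result is 1, base 9 gives no evidence that 673 is composite.

1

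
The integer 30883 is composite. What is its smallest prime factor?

89

30883 is odd.
Digit sum 22, not divisible by 3.
Ends in 3: not divisible by 5.
7: 30883 = 7·4411 + 6
11: 30883 = 11·2807 + 6
13: 30883 = 13·2375 + 8
17: 30883 = 17·1816 + 11
19: 30883 = 19·1625 + 8
23: 30883 = 23·1342 + 17
29: 30883 = 29·1064 + 27
31: 30883 = 31·996 + 7
37: 30883 = 37·834 + 25
41: 30883 = 41·753 + 10
43: 30883 = 43·718 + 9
47: 30883 = 47·657 + 4
53: 30883 = 53·582 + 37
59: 30883 = 59·523 + 26
61: 30883 = 61·506 + 17
67: 30883 = 67·460 + 63
71: 30883 = 71·434 + 69
73: 30883 = 73·423 + 4
79: 30883 = 79·390 + 73
83: 30883 = 83·372 + 7
89: 30883 = 89·347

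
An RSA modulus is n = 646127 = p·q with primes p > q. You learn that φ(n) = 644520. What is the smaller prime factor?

787

φ(n) = (p−1)(q−1) = n − (p+q) + 1, so p + q = 646127 − 644520 + 1 = 1608.
p and q are the roots of t² − 1608t + 646127 = 0.
Discriminant: 1608² − 4·646127 = 2585664 − 2584508 = 1156; √1156 = 34.
q = (1608 − 34)/2 = 787, p = (1608 + 34)/2 = 821.
Check: 787 · 821 = 646127.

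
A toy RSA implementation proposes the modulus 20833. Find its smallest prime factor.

83

20833 is odd.
Digit sum 16, not divisible by 3.
Ends in 3: not divisible by 5.
7: 20833 = 7·2976 + 1
11: 20833 = 11·1893 + 10
13: 20833 = 13·1602 + 7
17: 20833 = 17·1225 + 8
19: 20833 = 19·1096 + 9
23: 20833 = 23·905 + 18
29: 20833 = 29·718 + 11
31: 20833 = 31·672 + 1
37: 20833 = 37·563 + 2
41: 20833 = 41·508 + 5
43: 20833 = 43·484 + 21
47: 20833 = 47·443 + 12
53: 20833 = 53·393 + 4
59: 20833 = 59·353 + 6
61: 20833 = 61·341 + 32
67: 20833 = 67·310 + 63
71: 20833 = 71·293 + 30
73: 20833 = 73·285 + 28
79: 20833 = 79·263 + 56
83: 20833 = 83·251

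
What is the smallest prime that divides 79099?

83

79099 is odd.
Digit sum 34, not divisible by 3.
Ends in 9: not divisible by 5.
7: 79099 = 7·11299 + 6
11: 79099 = 11·7190 + 9
13: 79099 = 13·6084 + 7
17: 79099 = 17·4652 + 15
19: 79099 = 19·4163 + 2
23: 79099 = 23·3439 + 2
29: 79099 = 29·2727 + 16
31: 79099 = 31·2551 + 18
37: 79099 = 37·2137 + 30
41: 79099 = 41·1929 + 10
43: 79099 = 43·1839 + 22
47: 79099 = 47·1682 + 45
53: 79099 = 53·1492 + 23
59: 79099 = 59·1340 + 39
61: 79099 = 61·1296 + 43
67: 79099 = 67·1180 + 39
71: 79099 = 71·1114 + 5
73: 79099 = 73·1083 + 40
79: 79099 = 79·1001 + 20
83: 79099 = 83·953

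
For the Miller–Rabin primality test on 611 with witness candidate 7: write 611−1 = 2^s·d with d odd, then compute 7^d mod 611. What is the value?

102

611 − 1 = 610 = 2^1 · 305, so d = 305.
7^1 ≡ 7 (mod 611)
7^2 ≡ 7^2 = 49 ≡ 49 (mod 611)
7^4 ≡ 49^2 = 2401 ≡ 568 (mod 611)
7^8 ≡ 568^2 = 322624 ≡ 16 (mod 611)
7^16 ≡ 16^2 = 256 ≡ 256 (mod 611)
7^32 ≡ 256^2 = 65536 ≡ 159 (mod 611)
7^64 ≡ 159^2 = 25281 ≡ 230 (mod 611)
7^128 ≡ 230^2 = 52900 ≡ 354 (mod 611)
7^256 ≡ 354^2 = 125316 ≡ 61 (mod 611)
305 = 256 + 32 + 16 + 1 in binary powers of 2.
So 7^305 ≡ 61 · 159 · 256 · 7 ≡ 102 (mod 611).
Squaring chain: 102; never reaches −1, so base 7 is a Miller–Rabin witness that 611 is composite.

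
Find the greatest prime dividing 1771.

23

1771 = 7 · 253
253 = 11 · 23
23 is prime.
So 1771 = 7 · 11 · 23; the largest prime factor is 23.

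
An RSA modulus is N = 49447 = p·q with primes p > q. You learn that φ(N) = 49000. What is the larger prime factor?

φ(n) = (p−1)(q−1) = n − (p+q) + 1, so p + q = 49447 − 49000 + 1 = 448.
p and q are the roots of t² − 448t + 49447 = 0.
Discriminant: 448² − 4·49447 = 200704 − 197788 = 2916; √2916 = 54.
q = (448 − 54)/2 = 197, p = (448 + 54)/2 = 251.
Check: 197 · 251 = 49447.

251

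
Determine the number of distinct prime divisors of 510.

4

510 = 2 · 255
255 = 3 · 85
85 = 5 · 17
510 = 2 · 3 · 5 · 17, which has 4 distinct prime factors.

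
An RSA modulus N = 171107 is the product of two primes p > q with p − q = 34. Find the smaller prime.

397

Since p = q + 34, we have 171107 = q(q + 34), so q² + 34q − 171107 = 0.
Discriminant: 34² + 4·171107 = 1156 + 684428 = 685584; √685584 = 828.
q = (−34 + 828)/2 = 397, and p = q + 34 = 431.
Check: 397 · 431 = 171107.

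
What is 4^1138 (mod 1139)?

33

4^1 ≡ 4 (mod 1139)
4^2 ≡ 4^2 = 16 ≡ 16 (mod 1139)
4^4 ≡ 16^2 = 256 ≡ 256 (mod 1139)
4^8 ≡ 256^2 = 65536 ≡ 613 (mod 1139)
4^16 ≡ 613^2 = 375769 ≡ 1038 (mod 1139)
4^32 ≡ 1038^2 = 1077444 ≡ 1089 (mod 1139)
4^64 ≡ 1089^2 = 1185921 ≡ 222 (mod 1139)
4^128 ≡ 222^2 = 49284 ≡ 307 (mod 1139)
4^256 ≡ 307^2 = 94249 ≡ 851 (mod 1139)
4^512 ≡ 851^2 = 724201 ≡ 936 (mod 1139)
4^1024 ≡ 936^2 = 876096 ≡ 205 (mod 1139)
1138 = 1024 + 64 + 32 + 16 + 2 in binary powers of 2.
So 4^1138 ≡ 205 · 222 · 1089 · 1038 · 16 ≡ 33 (mod 1139).
Since 33 ≠ 1, base 4 is a Fermat witness: 1139 is composite.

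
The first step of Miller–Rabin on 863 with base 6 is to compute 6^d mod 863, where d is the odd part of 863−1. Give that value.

863 − 1 = 862 = 2^1 · 431, so d = 431.
6^1 ≡ 6 (mod 863)
6^2 ≡ 6^2 = 36 ≡ 36 (mod 863)
6^4 ≡ 36^2 = 1296 ≡ 433 (mod 863)
6^8 ≡ 433^2 = 187489 ≡ 218 (mod 863)
6^16 ≡ 218^2 = 47524 ≡ 59 (mod 863)
6^32 ≡ 59^2 = 3481 ≡ 29 (mod 863)
6^64 ≡ 29^2 = 841 ≡ 841 (mod 863)
6^128 ≡ 841^2 = 707281 ≡ 484 (mod 863)
6^256 ≡ 484^2 = 234256 ≡ 383 (mod 863)
431 = 256 + 128 + 32 + 8 + 4 + 2 + 1 in binary powers of 2.
So 6^431 ≡ 383 · 484 · 29 · 218 · 433 · 36 · 6 ≡ 1 (mod 863).
Since 6^d ≡ 1 (mod 863), base 6 does not prove 863 composite.

1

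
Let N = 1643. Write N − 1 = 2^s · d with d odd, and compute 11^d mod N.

303

1643 − 1 = 1642 = 2^1 · 821, so d = 821.
11^1 ≡ 11 (mod 1643)
11^2 ≡ 11^2 = 121 ≡ 121 (mod 1643)
11^4 ≡ 121^2 = 14641 ≡ 1497 (mod 1643)
11^8 ≡ 1497^2 = 2241009 ≡ 1600 (mod 1643)
11^16 ≡ 1600^2 = 2560000 ≡ 206 (mod 1643)
11^32 ≡ 206^2 = 42436 ≡ 1361 (mod 1643)
11^64 ≡ 1361^2 = 1852321 ≡ 660 (mod 1643)
11^128 ≡ 660^2 = 435600 ≡ 205 (mod 1643)
11^256 ≡ 205^2 = 42025 ≡ 950 (mod 1643)
11^512 ≡ 950^2 = 902500 ≡ 493 (mod 1643)
821 = 512 + 256 + 32 + 16 + 4 + 1 in binary powers of 2.
So 11^821 ≡ 493 · 950 · 1361 · 206 · 1497 · 11 ≡ 303 (mod 1643).
Squaring chain: 303; never reaches −1, so base 11 is a Miller–Rabin witness that 1643 is composite.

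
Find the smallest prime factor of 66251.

97

66251 is odd.
Digit sum 20, not divisible by 3.
Ends in 1: not divisible by 5.
7: 66251 = 7·9464 + 3
11: 66251 = 11·6022 + 9
13: 66251 = 13·5096 + 3
17: 66251 = 17·3897 + 2
19: 66251 = 19·3486 + 17
23: 66251 = 23·2880 + 11
29: 66251 = 29·2284 + 15
31: 66251 = 31·2137 + 4
37: 66251 = 37·1790 + 21
41: 66251 = 41·1615 + 36
43: 66251 = 43·1540 + 31
47: 66251 = 47·1409 + 28
53: 66251 = 53·1250 + 1
59: 66251 = 59·1122 + 53
61: 66251 = 61·1086 + 5
67: 66251 = 67·988 + 55
71: 66251 = 71·933 + 8
73: 66251 = 73·907 + 40
79: 66251 = 79·838 + 49
83: 66251 = 83·798 + 17
89: 66251 = 89·744 + 35
97: 66251 = 97·683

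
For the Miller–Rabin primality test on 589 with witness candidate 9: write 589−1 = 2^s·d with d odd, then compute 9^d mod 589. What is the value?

64

589 − 1 = 588 = 2^2 · 147, so d = 147.
9^1 ≡ 9 (mod 589)
9^2 ≡ 9^2 = 81 ≡ 81 (mod 589)
9^4 ≡ 81^2 = 6561 ≡ 82 (mod 589)
9^8 ≡ 82^2 = 6724 ≡ 245 (mod 589)
9^16 ≡ 245^2 = 60025 ≡ 536 (mod 589)
9^32 ≡ 536^2 = 287296 ≡ 453 (mod 589)
9^64 ≡ 453^2 = 205209 ≡ 237 (mod 589)
9^128 ≡ 237^2 = 56169 ≡ 214 (mod 589)
147 = 128 + 16 + 2 + 1 in binary powers of 2.
So 9^147 ≡ 214 · 536 · 81 · 9 ≡ 64 (mod 589).
Squaring chain: 64 → 562; never reaches −1, so base 9 is a Miller–Rabin witness that 589 is composite.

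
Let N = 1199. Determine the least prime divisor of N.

1199 is odd.
Digit sum 20, not divisible by 3.
Ends in 9: not divisible by 5.
7: 1199 = 7·171 + 2
11: 1199 = 11·109

11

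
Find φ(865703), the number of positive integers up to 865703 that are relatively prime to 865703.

837760

Factor: 865703 = 71 · 89 · 137.
φ(865703) = (71−1) · (89−1) · (137−1) = 70 · 88 · 136 = 837760.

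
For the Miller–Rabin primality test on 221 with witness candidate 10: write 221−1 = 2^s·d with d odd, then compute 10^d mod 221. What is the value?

221 − 1 = 220 = 2^2 · 55, so d = 55.
10^1 ≡ 10 (mod 221)
10^2 ≡ 10^2 = 100 ≡ 100 (mod 221)
10^4 ≡ 100^2 = 10000 ≡ 55 (mod 221)
10^8 ≡ 55^2 = 3025 ≡ 152 (mod 221)
10^16 ≡ 152^2 = 23104 ≡ 120 (mod 221)
10^32 ≡ 120^2 = 14400 ≡ 35 (mod 221)
55 = 32 + 16 + 4 + 2 + 1 in binary powers of 2.
So 10^55 ≡ 35 · 120 · 55 · 100 · 10 ≡ 192 (mod 221).
Squaring chain: 192 → 178; never reaches −1, so base 10 is a Miller–Rabin witness that 221 is composite.

192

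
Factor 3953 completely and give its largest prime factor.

3953 = 59 · 67
67 is prime.
So 3953 = 59 · 67; the largest prime factor is 67.

67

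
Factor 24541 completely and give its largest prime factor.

24541 = 11 · 2231
2231 = 23 · 97
97 is prime.
So 24541 = 11 · 23 · 97; the largest prime factor is 97.

97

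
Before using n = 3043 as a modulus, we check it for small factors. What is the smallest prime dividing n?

3043 is odd.
Digit sum 10, not divisible by 3.
Ends in 3: not divisible by 5.
7: 3043 = 7·434 + 5
11: 3043 = 11·276 + 7
13: 3043 = 13·234 + 1
17: 3043 = 17·179

17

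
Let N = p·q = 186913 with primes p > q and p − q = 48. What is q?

409

Since p = q + 48, we have 186913 = q(q + 48), so q² + 48q − 186913 = 0.
Discriminant: 48² + 4·186913 = 2304 + 747652 = 749956; √749956 = 866.
q = (−48 + 866)/2 = 409, and p = q + 48 = 457.
Check: 409 · 457 = 186913.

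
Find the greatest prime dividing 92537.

61

92537 = 37 · 2501
2501 = 41 · 61
61 is prime.
So 92537 = 37 · 41 · 61; the largest prime factor is 61.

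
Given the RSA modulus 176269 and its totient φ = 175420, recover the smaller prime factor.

φ(n) = (p−1)(q−1) = n − (p+q) + 1, so p + q = 176269 − 175420 + 1 = 850.
p and q are the roots of t² − 850t + 176269 = 0.
Discriminant: 850² − 4·176269 = 722500 − 705076 = 17424; √17424 = 132.
q = (850 − 132)/2 = 359, p = (850 + 132)/2 = 491.
Check: 359 · 491 = 176269.

359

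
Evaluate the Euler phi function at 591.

Factor: 591 = 3 · 197.
φ(591) = (3−1) · (197−1) = 2 · 196 = 392.

392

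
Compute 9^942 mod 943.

901

9^1 ≡ 9 (mod 943)
9^2 ≡ 9^2 = 81 ≡ 81 (mod 943)
9^4 ≡ 81^2 = 6561 ≡ 903 (mod 943)
9^8 ≡ 903^2 = 815409 ≡ 657 (mod 943)
9^16 ≡ 657^2 = 431649 ≡ 698 (mod 943)
9^32 ≡ 698^2 = 487204 ≡ 616 (mod 943)
9^64 ≡ 616^2 = 379456 ≡ 370 (mod 943)
9^128 ≡ 370^2 = 136900 ≡ 165 (mod 943)
9^256 ≡ 165^2 = 27225 ≡ 821 (mod 943)
9^512 ≡ 821^2 = 674041 ≡ 739 (mod 943)
942 = 512 + 256 + 128 + 32 + 8 + 4 + 2 in binary powers of 2.
So 9^942 ≡ 739 · 821 · 165 · 616 · 657 · 903 · 81 ≡ 901 (mod 943).
Since 901 ≠ 1, base 9 is a Fermat witness: 943 is composite.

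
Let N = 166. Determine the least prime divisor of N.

2

166 is even: 2 divides it.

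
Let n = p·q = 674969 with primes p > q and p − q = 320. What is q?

677

Since p = q + 320, we have 674969 = q(q + 320), so q² + 320q − 674969 = 0.
Discriminant: 320² + 4·674969 = 102400 + 2699876 = 2802276; √2802276 = 1674.
q = (−320 + 1674)/2 = 677, and p = q + 320 = 997.
Check: 677 · 997 = 674969.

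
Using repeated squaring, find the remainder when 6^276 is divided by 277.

6^1 ≡ 6 (mod 277)
6^2 ≡ 6^2 = 36 ≡ 36 (mod 277)
6^4 ≡ 36^2 = 1296 ≡ 188 (mod 277)
6^8 ≡ 188^2 = 35344 ≡ 165 (mod 277)
6^16 ≡ 165^2 = 27225 ≡ 79 (mod 277)
6^32 ≡ 79^2 = 6241 ≡ 147 (mod 277)
6^64 ≡ 147^2 = 21609 ≡ 3 (mod 277)
6^128 ≡ 3^2 = 9 ≡ 9 (mod 277)
6^256 ≡ 9^2 = 81 ≡ 81 (mod 277)
276 = 256 + 16 + 4 in binary powers of 2.
So 6^276 ≡ 81 · 79 · 188 ≡ 1 (mod 277).
Since the result is 1, base 6 gives no evidence that 277 is composite.

1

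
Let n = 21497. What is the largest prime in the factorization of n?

21497 = 7 · 3071
3071 = 37 · 83
83 is prime.
So 21497 = 7 · 37 · 83; the largest prime factor is 83.

83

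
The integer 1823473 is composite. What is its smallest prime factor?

1823473 is odd.
Digit sum 28, not divisible by 3.
Ends in 3: not divisible by 5.
7: 1823473 = 7·260496 + 1
11: 1823473 = 11·165770 + 3
13: 1823473 = 13·140267 + 2
17: 1823473 = 17·107263 + 2
19: 1823473 = 19·95972 + 5
23: 1823473 = 23·79281 + 10
29: 1823473 = 29·62878 + 11
31: 1823473 = 31·58821 + 22
37: 1823473 = 37·49283 + 2
41: 1823473 = 41·44474 + 39
43: 1823473 = 43·42406 + 15
47: 1823473 = 47·38797 + 14
53: 1823473 = 53·34405 + 8
59: 1823473 = 59·30906 + 19
61: 1823473 = 61·29893

61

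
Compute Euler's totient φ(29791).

28830

Factor: 29791 = 31^3.
φ(29791) = 31^2·(31−1) = 28830.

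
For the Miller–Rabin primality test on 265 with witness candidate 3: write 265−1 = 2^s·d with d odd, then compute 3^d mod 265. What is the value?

265 − 1 = 264 = 2^3 · 33, so d = 33.
3^1 ≡ 3 (mod 265)
3^2 ≡ 3^2 = 9 ≡ 9 (mod 265)
3^4 ≡ 9^2 = 81 ≡ 81 (mod 265)
3^8 ≡ 81^2 = 6561 ≡ 201 (mod 265)
3^16 ≡ 201^2 = 40401 ≡ 121 (mod 265)
3^32 ≡ 121^2 = 14641 ≡ 66 (mod 265)
33 = 32 + 1 in binary powers of 2.
So 3^33 ≡ 66 · 3 ≡ 198 (mod 265).
Squaring chain: 198 → 249 → 256; never reaches −1, so base 3 is a Miller–Rabin witness that 265 is composite.

198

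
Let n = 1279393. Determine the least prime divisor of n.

1279393 is odd.
Digit sum 34, not divisible by 3.
Ends in 3: not divisible by 5.
7: 1279393 = 7·182770 + 3
11: 1279393 = 11·116308 + 5
13: 1279393 = 13·98414 + 11
17: 1279393 = 17·75258 + 7
19: 1279393 = 19·67336 + 9
23: 1279393 = 23·55625 + 18
29: 1279393 = 29·44117

29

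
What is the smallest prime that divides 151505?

5

151505 is odd.
Digit sum 17, not divisible by 3.
Ends in 5: divisible by 5.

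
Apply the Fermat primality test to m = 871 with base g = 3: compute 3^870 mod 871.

3^1 ≡ 3 (mod 871)
3^2 ≡ 3^2 = 9 ≡ 9 (mod 871)
3^4 ≡ 9^2 = 81 ≡ 81 (mod 871)
3^8 ≡ 81^2 = 6561 ≡ 464 (mod 871)
3^16 ≡ 464^2 = 215296 ≡ 159 (mod 871)
3^32 ≡ 159^2 = 25281 ≡ 22 (mod 871)
3^64 ≡ 22^2 = 484 ≡ 484 (mod 871)
3^128 ≡ 484^2 = 234256 ≡ 828 (mod 871)
3^256 ≡ 828^2 = 685584 ≡ 107 (mod 871)
3^512 ≡ 107^2 = 11449 ≡ 126 (mod 871)
870 = 512 + 256 + 64 + 32 + 4 + 2 in binary powers of 2.
So 3^870 ≡ 126 · 107 · 484 · 22 · 81 · 9 ≡ 131 (mod 871).
Since 131 ≠ 1, base 3 is a Fermat witness: 871 is composite.

131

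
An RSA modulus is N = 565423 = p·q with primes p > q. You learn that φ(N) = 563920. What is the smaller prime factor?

743

φ(n) = (p−1)(q−1) = n − (p+q) + 1, so p + q = 565423 − 563920 + 1 = 1504.
p and q are the roots of t² − 1504t + 565423 = 0.
Discriminant: 1504² − 4·565423 = 2262016 − 2261692 = 324; √324 = 18.
q = (1504 − 18)/2 = 743, p = (1504 + 18)/2 = 761.
Check: 743 · 761 = 565423.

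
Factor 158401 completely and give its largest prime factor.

97

158401 = 23 · 6887
6887 = 71 · 97
97 is prime.
So 158401 = 23 · 71 · 97; the largest prime factor is 97.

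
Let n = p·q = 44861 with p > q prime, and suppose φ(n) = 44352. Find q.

φ(n) = (p−1)(q−1) = n − (p+q) + 1, so p + q = 44861 − 44352 + 1 = 510.
p and q are the roots of t² − 510t + 44861 = 0.
Discriminant: 510² − 4·44861 = 260100 − 179444 = 80656; √80656 = 284.
q = (510 − 284)/2 = 113, p = (510 + 284)/2 = 397.
Check: 113 · 397 = 44861.

113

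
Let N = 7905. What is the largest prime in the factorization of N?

31

7905 = 3 · 2635
2635 = 5 · 527
527 = 17 · 31
31 is prime.
So 7905 = 3 · 5 · 17 · 31; the largest prime factor is 31.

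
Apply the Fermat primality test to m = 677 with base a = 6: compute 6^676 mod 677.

1

6^1 ≡ 6 (mod 677)
6^2 ≡ 6^2 = 36 ≡ 36 (mod 677)
6^4 ≡ 36^2 = 1296 ≡ 619 (mod 677)
6^8 ≡ 619^2 = 383161 ≡ 656 (mod 677)
6^16 ≡ 656^2 = 430336 ≡ 441 (mod 677)
6^32 ≡ 441^2 = 194481 ≡ 182 (mod 677)
6^64 ≡ 182^2 = 33124 ≡ 628 (mod 677)
6^128 ≡ 628^2 = 394384 ≡ 370 (mod 677)
6^256 ≡ 370^2 = 136900 ≡ 146 (mod 677)
6^512 ≡ 146^2 = 21316 ≡ 329 (mod 677)
676 = 512 + 128 + 32 + 4 in binary powers of 2.
So 6^676 ≡ 329 · 370 · 182 · 619 ≡ 1 (mod 677).
Since the result is 1, base 6 gives no evidence that 677 is composite.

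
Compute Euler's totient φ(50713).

Factor: 50713 = 13 · 47 · 83.
φ(50713) = (13−1) · (47−1) · (83−1) = 12 · 46 · 82 = 45264.

45264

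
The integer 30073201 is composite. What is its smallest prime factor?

30073201 is odd.
Digit sum 16, not divisible by 3.
Ends in 1: not divisible by 5.
7: 30073201 = 7·4296171 + 4
11: 30073201 = 11·2733927 + 4
13: 30073201 = 13·2313323 + 2
17: 30073201 = 17·1769011 + 14
19: 30073201 = 19·1582800 + 1
23: 30073201 = 23·1307530 + 11
29: 30073201 = 29·1037006 + 27
31: 30073201 = 31·970103 + 8
37: 30073201 = 37·812789 + 8
41: 30073201 = 41·733492 + 29
43: 30073201 = 43·699376 + 33
47: 30073201 = 47·639855 + 16
53: 30073201 = 53·567418 + 47
59: 30073201 = 59·509715 + 16
61: 30073201 = 61·493003 + 18
67: 30073201 = 67·448853 + 50
71: 30073201 = 71·423566 + 15
73: 30073201 = 73·411961 + 48
79: 30073201 = 79·380673 + 34
83: 30073201 = 83·362327 + 60
89: 30073201 = 89·337901 + 12
97: 30073201 = 97·310033

97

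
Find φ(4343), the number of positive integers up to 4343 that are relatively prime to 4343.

4200

Factor: 4343 = 43 · 101.
φ(4343) = (43−1) · (101−1) = 42 · 100 = 4200.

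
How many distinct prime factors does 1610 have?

1610 = 2 · 805
805 = 5 · 161
161 = 7 · 23
1610 = 2 · 5 · 7 · 23, which has 4 distinct prime factors.

4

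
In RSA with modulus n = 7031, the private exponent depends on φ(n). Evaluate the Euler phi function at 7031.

Factor: 7031 = 79 · 89.
φ(7031) = (79−1) · (89−1) = 78 · 88 = 6864.

6864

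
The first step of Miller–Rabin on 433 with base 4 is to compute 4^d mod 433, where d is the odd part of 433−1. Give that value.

254

433 − 1 = 432 = 2^4 · 27, so d = 27.
4^1 ≡ 4 (mod 433)
4^2 ≡ 4^2 = 16 ≡ 16 (mod 433)
4^4 ≡ 16^2 = 256 ≡ 256 (mod 433)
4^8 ≡ 256^2 = 65536 ≡ 153 (mod 433)
4^16 ≡ 153^2 = 23409 ≡ 27 (mod 433)
27 = 16 + 8 + 2 + 1 in binary powers of 2.
So 4^27 ≡ 27 · 153 · 16 · 4 ≡ 254 (mod 433).
Squaring chain: 254 → 432 → 1 → 1; reaches −1, so base 4 does not prove 433 composite.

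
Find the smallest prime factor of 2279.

2279 is odd.
Digit sum 20, not divisible by 3.
Ends in 9: not divisible by 5.
7: 2279 = 7·325 + 4
11: 2279 = 11·207 + 2
13: 2279 = 13·175 + 4
17: 2279 = 17·134 + 1
19: 2279 = 19·119 + 18
23: 2279 = 23·99 + 2
29: 2279 = 29·78 + 17
31: 2279 = 31·73 + 16
37: 2279 = 37·61 + 22
41: 2279 = 41·55 + 24
43: 2279 = 43·53

43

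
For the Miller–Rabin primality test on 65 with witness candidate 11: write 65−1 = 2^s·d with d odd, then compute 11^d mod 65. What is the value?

11

65 − 1 = 64 = 2^6 · 1, so d = 1.
11^1 ≡ 11 (mod 65)
1 = 1 in binary powers of 2.
So 11^1 ≡ 11 ≡ 11 (mod 65).
Squaring chain: 11 → 56 → 16 → 61 → 16 → 61; never reaches −1, so base 11 is a Miller–Rabin witness that 65 is composite.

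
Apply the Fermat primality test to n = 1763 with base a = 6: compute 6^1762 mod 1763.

6^1 ≡ 6 (mod 1763)
6^2 ≡ 6^2 = 36 ≡ 36 (mod 1763)
6^4 ≡ 36^2 = 1296 ≡ 1296 (mod 1763)
6^8 ≡ 1296^2 = 1679616 ≡ 1240 (mod 1763)
6^16 ≡ 1240^2 = 1537600 ≡ 264 (mod 1763)
6^32 ≡ 264^2 = 69696 ≡ 939 (mod 1763)
6^64 ≡ 939^2 = 881721 ≡ 221 (mod 1763)
6^128 ≡ 221^2 = 48841 ≡ 1240 (mod 1763)
6^256 ≡ 1240^2 = 1537600 ≡ 264 (mod 1763)
6^512 ≡ 264^2 = 69696 ≡ 939 (mod 1763)
6^1024 ≡ 939^2 = 881721 ≡ 221 (mod 1763)
1762 = 1024 + 512 + 128 + 64 + 32 + 2 in binary powers of 2.
So 6^1762 ≡ 221 · 939 · 1240 · 221 · 939 · 36 ≡ 651 (mod 1763).
Since 651 ≠ 1, base 6 is a Fermat witness: 1763 is composite.

651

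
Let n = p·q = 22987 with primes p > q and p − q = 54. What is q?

Since p = q + 54, we have 22987 = q(q + 54), so q² + 54q − 22987 = 0.
Discriminant: 54² + 4·22987 = 2916 + 91948 = 94864; √94864 = 308.
q = (−54 + 308)/2 = 127, and p = q + 54 = 181.
Check: 127 · 181 = 22987.

127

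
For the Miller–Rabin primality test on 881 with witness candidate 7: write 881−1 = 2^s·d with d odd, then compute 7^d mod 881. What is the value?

85

881 − 1 = 880 = 2^4 · 55, so d = 55.
7^1 ≡ 7 (mod 881)
7^2 ≡ 7^2 = 49 ≡ 49 (mod 881)
7^4 ≡ 49^2 = 2401 ≡ 639 (mod 881)
7^8 ≡ 639^2 = 408321 ≡ 418 (mod 881)
7^16 ≡ 418^2 = 174724 ≡ 286 (mod 881)
7^32 ≡ 286^2 = 81796 ≡ 744 (mod 881)
55 = 32 + 16 + 4 + 2 + 1 in binary powers of 2.
So 7^55 ≡ 744 · 286 · 639 · 49 · 7 ≡ 85 (mod 881).
Squaring chain: 85 → 177 → 494 → 880; reaches −1, so base 7 does not prove 881 composite.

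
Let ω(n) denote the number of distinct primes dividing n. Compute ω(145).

145 = 5 · 29
145 = 5 · 29, which has 2 distinct prime factors.

2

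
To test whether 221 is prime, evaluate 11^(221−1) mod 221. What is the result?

11^1 ≡ 11 (mod 221)
11^2 ≡ 11^2 = 121 ≡ 121 (mod 221)
11^4 ≡ 121^2 = 14641 ≡ 55 (mod 221)
11^8 ≡ 55^2 = 3025 ≡ 152 (mod 221)
11^16 ≡ 152^2 = 23104 ≡ 120 (mod 221)
11^32 ≡ 120^2 = 14400 ≡ 35 (mod 221)
11^64 ≡ 35^2 = 1225 ≡ 120 (mod 221)
11^128 ≡ 120^2 = 14400 ≡ 35 (mod 221)
220 = 128 + 64 + 16 + 8 + 4 in binary powers of 2.
So 11^220 ≡ 35 · 120 · 120 · 152 · 55 ≡ 81 (mod 221).
Since 81 ≠ 1, base 11 is a Fermat witness: 221 is composite.

81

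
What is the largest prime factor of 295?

59

295 = 5 · 59
59 is prime.
So 295 = 5 · 59; the largest prime factor is 59.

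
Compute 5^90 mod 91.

64

5^1 ≡ 5 (mod 91)
5^2 ≡ 5^2 = 25 ≡ 25 (mod 91)
5^4 ≡ 25^2 = 625 ≡ 79 (mod 91)
5^8 ≡ 79^2 = 6241 ≡ 53 (mod 91)
5^16 ≡ 53^2 = 2809 ≡ 79 (mod 91)
5^32 ≡ 79^2 = 6241 ≡ 53 (mod 91)
5^64 ≡ 53^2 = 2809 ≡ 79 (mod 91)
90 = 64 + 16 + 8 + 2 in binary powers of 2.
So 5^90 ≡ 79 · 79 · 53 · 25 ≡ 64 (mod 91).
Since 64 ≠ 1, base 5 is a Fermat witness: 91 is composite.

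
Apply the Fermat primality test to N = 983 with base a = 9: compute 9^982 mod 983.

9^1 ≡ 9 (mod 983)
9^2 ≡ 9^2 = 81 ≡ 81 (mod 983)
9^4 ≡ 81^2 = 6561 ≡ 663 (mod 983)
9^8 ≡ 663^2 = 439569 ≡ 168 (mod 983)
9^16 ≡ 168^2 = 28224 ≡ 700 (mod 983)
9^32 ≡ 700^2 = 490000 ≡ 466 (mod 983)
9^64 ≡ 466^2 = 217156 ≡ 896 (mod 983)
9^128 ≡ 896^2 = 802816 ≡ 688 (mod 983)
9^256 ≡ 688^2 = 473344 ≡ 521 (mod 983)
9^512 ≡ 521^2 = 271441 ≡ 133 (mod 983)
982 = 512 + 256 + 128 + 64 + 16 + 4 + 2 in binary powers of 2.
So 9^982 ≡ 133 · 521 · 688 · 896 · 700 · 663 · 81 ≡ 1 (mod 983).
Since the result is 1, base 9 gives no evidence that 983 is composite.

1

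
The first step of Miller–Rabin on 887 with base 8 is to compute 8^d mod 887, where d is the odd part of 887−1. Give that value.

1

887 − 1 = 886 = 2^1 · 443, so d = 443.
8^1 ≡ 8 (mod 887)
8^2 ≡ 8^2 = 64 ≡ 64 (mod 887)
8^4 ≡ 64^2 = 4096 ≡ 548 (mod 887)
8^8 ≡ 548^2 = 300304 ≡ 498 (mod 887)
8^16 ≡ 498^2 = 248004 ≡ 531 (mod 887)
8^32 ≡ 531^2 = 281961 ≡ 782 (mod 887)
8^64 ≡ 782^2 = 611524 ≡ 381 (mod 887)
8^128 ≡ 381^2 = 145161 ≡ 580 (mod 887)
8^256 ≡ 580^2 = 336400 ≡ 227 (mod 887)
443 = 256 + 128 + 32 + 16 + 8 + 2 + 1 in binary powers of 2.
So 8^443 ≡ 227 · 580 · 782 · 531 · 498 · 64 · 8 ≡ 1 (mod 887).
Since 8^d ≡ 1 (mod 887), base 8 does not prove 887 composite.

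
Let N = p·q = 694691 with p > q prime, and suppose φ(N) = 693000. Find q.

701

φ(n) = (p−1)(q−1) = n − (p+q) + 1, so p + q = 694691 − 693000 + 1 = 1692.
p and q are the roots of t² − 1692t + 694691 = 0.
Discriminant: 1692² − 4·694691 = 2862864 − 2778764 = 84100; √84100 = 290.
q = (1692 − 290)/2 = 701, p = (1692 + 290)/2 = 991.
Check: 701 · 991 = 694691.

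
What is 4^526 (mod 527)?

4^1 ≡ 4 (mod 527)
4^2 ≡ 4^2 = 16 ≡ 16 (mod 527)
4^4 ≡ 16^2 = 256 ≡ 256 (mod 527)
4^8 ≡ 256^2 = 65536 ≡ 188 (mod 527)
4^16 ≡ 188^2 = 35344 ≡ 35 (mod 527)
4^32 ≡ 35^2 = 1225 ≡ 171 (mod 527)
4^64 ≡ 171^2 = 29241 ≡ 256 (mod 527)
4^128 ≡ 256^2 = 65536 ≡ 188 (mod 527)
4^256 ≡ 188^2 = 35344 ≡ 35 (mod 527)
4^512 ≡ 35^2 = 1225 ≡ 171 (mod 527)
526 = 512 + 8 + 4 + 2 in binary powers of 2.
So 4^526 ≡ 171 · 188 · 256 · 16 ≡ 407 (mod 527).
Since 407 ≠ 1, base 4 is a Fermat witness: 527 is composite.

407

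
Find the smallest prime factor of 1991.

11

1991 is odd.
Digit sum 20, not divisible by 3.
Ends in 1: not divisible by 5.
7: 1991 = 7·284 + 3
11: 1991 = 11·181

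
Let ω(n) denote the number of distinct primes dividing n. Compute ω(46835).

4

46835 = 5 · 9367
9367 = 17 · 551
551 = 19 · 29
46835 = 5 · 17 · 19 · 29, which has 4 distinct prime factors.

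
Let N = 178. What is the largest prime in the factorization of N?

89

178 = 2 · 89
89 is prime.
So 178 = 2 · 89; the largest prime factor is 89.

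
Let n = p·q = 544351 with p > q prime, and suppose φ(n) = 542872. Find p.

φ(n) = (p−1)(q−1) = n − (p+q) + 1, so p + q = 544351 − 542872 + 1 = 1480.
p and q are the roots of t² − 1480t + 544351 = 0.
Discriminant: 1480² − 4·544351 = 2190400 − 2177404 = 12996; √12996 = 114.
q = (1480 − 114)/2 = 683, p = (1480 + 114)/2 = 797.
Check: 683 · 797 = 544351.

797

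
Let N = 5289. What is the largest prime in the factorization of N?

5289 = 3 · 1763
1763 = 41 · 43
43 is prime.
So 5289 = 3 · 41 · 43; the largest prime factor is 43.

43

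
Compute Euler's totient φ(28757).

Factor: 28757 = 149 · 193.
φ(28757) = (149−1) · (193−1) = 148 · 192 = 28416.

28416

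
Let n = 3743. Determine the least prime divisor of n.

3743 is odd.
Digit sum 17, not divisible by 3.
Ends in 3: not divisible by 5.
7: 3743 = 7·534 + 5
11: 3743 = 11·340 + 3
13: 3743 = 13·287 + 12
17: 3743 = 17·220 + 3
19: 3743 = 19·197

19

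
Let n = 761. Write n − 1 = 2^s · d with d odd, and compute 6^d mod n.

62

761 − 1 = 760 = 2^3 · 95, so d = 95.
6^1 ≡ 6 (mod 761)
6^2 ≡ 6^2 = 36 ≡ 36 (mod 761)
6^4 ≡ 36^2 = 1296 ≡ 535 (mod 761)
6^8 ≡ 535^2 = 286225 ≡ 89 (mod 761)
6^16 ≡ 89^2 = 7921 ≡ 311 (mod 761)
6^32 ≡ 311^2 = 96721 ≡ 74 (mod 761)
6^64 ≡ 74^2 = 5476 ≡ 149 (mod 761)
95 = 64 + 16 + 8 + 4 + 2 + 1 in binary powers of 2.
So 6^95 ≡ 149 · 311 · 89 · 535 · 36 · 6 ≡ 62 (mod 761).
Squaring chain: 62 → 39 → 760; reaches −1, so base 6 does not prove 761 composite.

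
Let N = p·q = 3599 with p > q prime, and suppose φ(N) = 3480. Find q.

φ(n) = (p−1)(q−1) = n − (p+q) + 1, so p + q = 3599 − 3480 + 1 = 120.
p and q are the roots of t² − 120t + 3599 = 0.
Discriminant: 120² − 4·3599 = 14400 − 14396 = 4; √4 = 2.
q = (120 − 2)/2 = 59, p = (120 + 2)/2 = 61.
Check: 59 · 61 = 3599.

59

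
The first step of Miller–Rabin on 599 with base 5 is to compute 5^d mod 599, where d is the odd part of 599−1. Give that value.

1

599 − 1 = 598 = 2^1 · 299, so d = 299.
5^1 ≡ 5 (mod 599)
5^2 ≡ 5^2 = 25 ≡ 25 (mod 599)
5^4 ≡ 25^2 = 625 ≡ 26 (mod 599)
5^8 ≡ 26^2 = 676 ≡ 77 (mod 599)
5^16 ≡ 77^2 = 5929 ≡ 538 (mod 599)
5^32 ≡ 538^2 = 289444 ≡ 127 (mod 599)
5^64 ≡ 127^2 = 16129 ≡ 555 (mod 599)
5^128 ≡ 555^2 = 308025 ≡ 139 (mod 599)
5^256 ≡ 139^2 = 19321 ≡ 153 (mod 599)
299 = 256 + 32 + 8 + 2 + 1 in binary powers of 2.
So 5^299 ≡ 153 · 127 · 77 · 25 · 5 ≡ 1 (mod 599).
Since 5^d ≡ 1 (mod 599), base 5 does not prove 599 composite.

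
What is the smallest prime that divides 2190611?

2190611 is odd.
Digit sum 20, not divisible by 3.
Ends in 1: not divisible by 5.
7: 2190611 = 7·312944 + 3
11: 2190611 = 11·199146 + 5
13: 2190611 = 13·168508 + 7
17: 2190611 = 17·128859 + 8
19: 2190611 = 19·115295 + 6
23: 2190611 = 23·95243 + 22
29: 2190611 = 29·75538 + 9
31: 2190611 = 31·70664 + 27
37: 2190611 = 37·59205 + 26
41: 2190611 = 41·53429 + 22
43: 2190611 = 43·50944 + 19
47: 2190611 = 47·46608 + 35
53: 2190611 = 53·41332 + 15
59: 2190611 = 59·37129

59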